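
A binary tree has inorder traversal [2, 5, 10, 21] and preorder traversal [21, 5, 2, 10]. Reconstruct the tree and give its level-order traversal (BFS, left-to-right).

Inorder:  [2, 5, 10, 21]
Preorder: [21, 5, 2, 10]
Algorithm: preorder visits root first, so consume preorder in order;
for each root, split the current inorder slice at that value into
left-subtree inorder and right-subtree inorder, then recurse.
Recursive splits:
  root=21; inorder splits into left=[2, 5, 10], right=[]
  root=5; inorder splits into left=[2], right=[10]
  root=2; inorder splits into left=[], right=[]
  root=10; inorder splits into left=[], right=[]
Reconstructed level-order: [21, 5, 2, 10]


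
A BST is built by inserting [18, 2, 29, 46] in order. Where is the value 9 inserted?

Starting tree (level order): [18, 2, 29, None, None, None, 46]
Insertion path: 18 -> 2
Result: insert 9 as right child of 2
Final tree (level order): [18, 2, 29, None, 9, None, 46]


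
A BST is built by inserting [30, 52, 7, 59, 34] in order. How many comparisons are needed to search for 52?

Search path for 52: 30 -> 52
Found: True
Comparisons: 2


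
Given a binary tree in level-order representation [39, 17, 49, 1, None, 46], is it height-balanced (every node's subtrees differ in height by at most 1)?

Tree (level-order array): [39, 17, 49, 1, None, 46]
Definition: a tree is height-balanced if, at every node, |h(left) - h(right)| <= 1 (empty subtree has height -1).
Bottom-up per-node check:
  node 1: h_left=-1, h_right=-1, diff=0 [OK], height=0
  node 17: h_left=0, h_right=-1, diff=1 [OK], height=1
  node 46: h_left=-1, h_right=-1, diff=0 [OK], height=0
  node 49: h_left=0, h_right=-1, diff=1 [OK], height=1
  node 39: h_left=1, h_right=1, diff=0 [OK], height=2
All nodes satisfy the balance condition.
Result: Balanced


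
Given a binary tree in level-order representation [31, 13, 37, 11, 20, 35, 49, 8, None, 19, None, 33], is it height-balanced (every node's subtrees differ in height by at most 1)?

Tree (level-order array): [31, 13, 37, 11, 20, 35, 49, 8, None, 19, None, 33]
Definition: a tree is height-balanced if, at every node, |h(left) - h(right)| <= 1 (empty subtree has height -1).
Bottom-up per-node check:
  node 8: h_left=-1, h_right=-1, diff=0 [OK], height=0
  node 11: h_left=0, h_right=-1, diff=1 [OK], height=1
  node 19: h_left=-1, h_right=-1, diff=0 [OK], height=0
  node 20: h_left=0, h_right=-1, diff=1 [OK], height=1
  node 13: h_left=1, h_right=1, diff=0 [OK], height=2
  node 33: h_left=-1, h_right=-1, diff=0 [OK], height=0
  node 35: h_left=0, h_right=-1, diff=1 [OK], height=1
  node 49: h_left=-1, h_right=-1, diff=0 [OK], height=0
  node 37: h_left=1, h_right=0, diff=1 [OK], height=2
  node 31: h_left=2, h_right=2, diff=0 [OK], height=3
All nodes satisfy the balance condition.
Result: Balanced


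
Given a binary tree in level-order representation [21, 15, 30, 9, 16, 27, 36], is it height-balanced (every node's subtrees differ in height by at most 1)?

Tree (level-order array): [21, 15, 30, 9, 16, 27, 36]
Definition: a tree is height-balanced if, at every node, |h(left) - h(right)| <= 1 (empty subtree has height -1).
Bottom-up per-node check:
  node 9: h_left=-1, h_right=-1, diff=0 [OK], height=0
  node 16: h_left=-1, h_right=-1, diff=0 [OK], height=0
  node 15: h_left=0, h_right=0, diff=0 [OK], height=1
  node 27: h_left=-1, h_right=-1, diff=0 [OK], height=0
  node 36: h_left=-1, h_right=-1, diff=0 [OK], height=0
  node 30: h_left=0, h_right=0, diff=0 [OK], height=1
  node 21: h_left=1, h_right=1, diff=0 [OK], height=2
All nodes satisfy the balance condition.
Result: Balanced


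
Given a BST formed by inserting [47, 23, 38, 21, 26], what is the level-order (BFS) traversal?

Tree insertion order: [47, 23, 38, 21, 26]
Tree (level-order array): [47, 23, None, 21, 38, None, None, 26]
BFS from the root, enqueuing left then right child of each popped node:
  queue [47] -> pop 47, enqueue [23], visited so far: [47]
  queue [23] -> pop 23, enqueue [21, 38], visited so far: [47, 23]
  queue [21, 38] -> pop 21, enqueue [none], visited so far: [47, 23, 21]
  queue [38] -> pop 38, enqueue [26], visited so far: [47, 23, 21, 38]
  queue [26] -> pop 26, enqueue [none], visited so far: [47, 23, 21, 38, 26]
Result: [47, 23, 21, 38, 26]


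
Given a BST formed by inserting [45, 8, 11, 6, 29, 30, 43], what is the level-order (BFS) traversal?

Tree insertion order: [45, 8, 11, 6, 29, 30, 43]
Tree (level-order array): [45, 8, None, 6, 11, None, None, None, 29, None, 30, None, 43]
BFS from the root, enqueuing left then right child of each popped node:
  queue [45] -> pop 45, enqueue [8], visited so far: [45]
  queue [8] -> pop 8, enqueue [6, 11], visited so far: [45, 8]
  queue [6, 11] -> pop 6, enqueue [none], visited so far: [45, 8, 6]
  queue [11] -> pop 11, enqueue [29], visited so far: [45, 8, 6, 11]
  queue [29] -> pop 29, enqueue [30], visited so far: [45, 8, 6, 11, 29]
  queue [30] -> pop 30, enqueue [43], visited so far: [45, 8, 6, 11, 29, 30]
  queue [43] -> pop 43, enqueue [none], visited so far: [45, 8, 6, 11, 29, 30, 43]
Result: [45, 8, 6, 11, 29, 30, 43]


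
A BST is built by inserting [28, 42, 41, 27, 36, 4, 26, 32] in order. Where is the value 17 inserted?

Starting tree (level order): [28, 27, 42, 4, None, 41, None, None, 26, 36, None, None, None, 32]
Insertion path: 28 -> 27 -> 4 -> 26
Result: insert 17 as left child of 26
Final tree (level order): [28, 27, 42, 4, None, 41, None, None, 26, 36, None, 17, None, 32]


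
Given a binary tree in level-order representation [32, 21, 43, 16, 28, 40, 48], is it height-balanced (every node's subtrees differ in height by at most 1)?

Tree (level-order array): [32, 21, 43, 16, 28, 40, 48]
Definition: a tree is height-balanced if, at every node, |h(left) - h(right)| <= 1 (empty subtree has height -1).
Bottom-up per-node check:
  node 16: h_left=-1, h_right=-1, diff=0 [OK], height=0
  node 28: h_left=-1, h_right=-1, diff=0 [OK], height=0
  node 21: h_left=0, h_right=0, diff=0 [OK], height=1
  node 40: h_left=-1, h_right=-1, diff=0 [OK], height=0
  node 48: h_left=-1, h_right=-1, diff=0 [OK], height=0
  node 43: h_left=0, h_right=0, diff=0 [OK], height=1
  node 32: h_left=1, h_right=1, diff=0 [OK], height=2
All nodes satisfy the balance condition.
Result: Balanced


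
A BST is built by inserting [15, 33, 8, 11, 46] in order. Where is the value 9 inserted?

Starting tree (level order): [15, 8, 33, None, 11, None, 46]
Insertion path: 15 -> 8 -> 11
Result: insert 9 as left child of 11
Final tree (level order): [15, 8, 33, None, 11, None, 46, 9]


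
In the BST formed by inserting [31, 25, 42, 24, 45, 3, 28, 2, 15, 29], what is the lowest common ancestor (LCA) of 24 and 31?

Tree insertion order: [31, 25, 42, 24, 45, 3, 28, 2, 15, 29]
Tree (level-order array): [31, 25, 42, 24, 28, None, 45, 3, None, None, 29, None, None, 2, 15]
In a BST, the LCA of p=24, q=31 is the first node v on the
root-to-leaf path with p <= v <= q (go left if both < v, right if both > v).
Walk from root:
  at 31: 24 <= 31 <= 31, this is the LCA
LCA = 31


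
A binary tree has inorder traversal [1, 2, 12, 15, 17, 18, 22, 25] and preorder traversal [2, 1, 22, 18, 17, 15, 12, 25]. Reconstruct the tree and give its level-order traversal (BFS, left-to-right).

Inorder:  [1, 2, 12, 15, 17, 18, 22, 25]
Preorder: [2, 1, 22, 18, 17, 15, 12, 25]
Algorithm: preorder visits root first, so consume preorder in order;
for each root, split the current inorder slice at that value into
left-subtree inorder and right-subtree inorder, then recurse.
Recursive splits:
  root=2; inorder splits into left=[1], right=[12, 15, 17, 18, 22, 25]
  root=1; inorder splits into left=[], right=[]
  root=22; inorder splits into left=[12, 15, 17, 18], right=[25]
  root=18; inorder splits into left=[12, 15, 17], right=[]
  root=17; inorder splits into left=[12, 15], right=[]
  root=15; inorder splits into left=[12], right=[]
  root=12; inorder splits into left=[], right=[]
  root=25; inorder splits into left=[], right=[]
Reconstructed level-order: [2, 1, 22, 18, 25, 17, 15, 12]


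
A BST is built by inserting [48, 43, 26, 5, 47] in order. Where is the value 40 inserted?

Starting tree (level order): [48, 43, None, 26, 47, 5]
Insertion path: 48 -> 43 -> 26
Result: insert 40 as right child of 26
Final tree (level order): [48, 43, None, 26, 47, 5, 40]


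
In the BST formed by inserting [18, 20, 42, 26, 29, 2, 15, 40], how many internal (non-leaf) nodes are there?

Tree built from: [18, 20, 42, 26, 29, 2, 15, 40]
Tree (level-order array): [18, 2, 20, None, 15, None, 42, None, None, 26, None, None, 29, None, 40]
Rule: An internal node has at least one child.
Per-node child counts:
  node 18: 2 child(ren)
  node 2: 1 child(ren)
  node 15: 0 child(ren)
  node 20: 1 child(ren)
  node 42: 1 child(ren)
  node 26: 1 child(ren)
  node 29: 1 child(ren)
  node 40: 0 child(ren)
Matching nodes: [18, 2, 20, 42, 26, 29]
Count of internal (non-leaf) nodes: 6


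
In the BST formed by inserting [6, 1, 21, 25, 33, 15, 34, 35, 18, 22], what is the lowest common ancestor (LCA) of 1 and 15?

Tree insertion order: [6, 1, 21, 25, 33, 15, 34, 35, 18, 22]
Tree (level-order array): [6, 1, 21, None, None, 15, 25, None, 18, 22, 33, None, None, None, None, None, 34, None, 35]
In a BST, the LCA of p=1, q=15 is the first node v on the
root-to-leaf path with p <= v <= q (go left if both < v, right if both > v).
Walk from root:
  at 6: 1 <= 6 <= 15, this is the LCA
LCA = 6


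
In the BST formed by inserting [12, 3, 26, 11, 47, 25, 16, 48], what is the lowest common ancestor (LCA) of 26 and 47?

Tree insertion order: [12, 3, 26, 11, 47, 25, 16, 48]
Tree (level-order array): [12, 3, 26, None, 11, 25, 47, None, None, 16, None, None, 48]
In a BST, the LCA of p=26, q=47 is the first node v on the
root-to-leaf path with p <= v <= q (go left if both < v, right if both > v).
Walk from root:
  at 12: both 26 and 47 > 12, go right
  at 26: 26 <= 26 <= 47, this is the LCA
LCA = 26


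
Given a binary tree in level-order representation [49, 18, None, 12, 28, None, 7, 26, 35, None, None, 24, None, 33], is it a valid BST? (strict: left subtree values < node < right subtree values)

Level-order array: [49, 18, None, 12, 28, None, 7, 26, 35, None, None, 24, None, 33]
Validate using subtree bounds (lo, hi): at each node, require lo < value < hi,
then recurse left with hi=value and right with lo=value.
Preorder trace (stopping at first violation):
  at node 49 with bounds (-inf, +inf): OK
  at node 18 with bounds (-inf, 49): OK
  at node 12 with bounds (-inf, 18): OK
  at node 7 with bounds (12, 18): VIOLATION
Node 7 violates its bound: not (12 < 7 < 18).
Result: Not a valid BST


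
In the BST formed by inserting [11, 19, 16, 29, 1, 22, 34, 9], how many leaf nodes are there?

Tree built from: [11, 19, 16, 29, 1, 22, 34, 9]
Tree (level-order array): [11, 1, 19, None, 9, 16, 29, None, None, None, None, 22, 34]
Rule: A leaf has 0 children.
Per-node child counts:
  node 11: 2 child(ren)
  node 1: 1 child(ren)
  node 9: 0 child(ren)
  node 19: 2 child(ren)
  node 16: 0 child(ren)
  node 29: 2 child(ren)
  node 22: 0 child(ren)
  node 34: 0 child(ren)
Matching nodes: [9, 16, 22, 34]
Count of leaf nodes: 4


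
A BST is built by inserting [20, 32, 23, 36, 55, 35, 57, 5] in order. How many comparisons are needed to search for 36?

Search path for 36: 20 -> 32 -> 36
Found: True
Comparisons: 3


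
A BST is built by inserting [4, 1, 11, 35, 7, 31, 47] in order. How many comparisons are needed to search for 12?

Search path for 12: 4 -> 11 -> 35 -> 31
Found: False
Comparisons: 4


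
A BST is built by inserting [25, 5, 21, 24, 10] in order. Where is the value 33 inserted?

Starting tree (level order): [25, 5, None, None, 21, 10, 24]
Insertion path: 25
Result: insert 33 as right child of 25
Final tree (level order): [25, 5, 33, None, 21, None, None, 10, 24]


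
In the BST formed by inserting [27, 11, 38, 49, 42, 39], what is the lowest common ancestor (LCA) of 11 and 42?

Tree insertion order: [27, 11, 38, 49, 42, 39]
Tree (level-order array): [27, 11, 38, None, None, None, 49, 42, None, 39]
In a BST, the LCA of p=11, q=42 is the first node v on the
root-to-leaf path with p <= v <= q (go left if both < v, right if both > v).
Walk from root:
  at 27: 11 <= 27 <= 42, this is the LCA
LCA = 27


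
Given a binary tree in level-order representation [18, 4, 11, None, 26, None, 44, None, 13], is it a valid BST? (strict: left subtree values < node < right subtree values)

Level-order array: [18, 4, 11, None, 26, None, 44, None, 13]
Validate using subtree bounds (lo, hi): at each node, require lo < value < hi,
then recurse left with hi=value and right with lo=value.
Preorder trace (stopping at first violation):
  at node 18 with bounds (-inf, +inf): OK
  at node 4 with bounds (-inf, 18): OK
  at node 26 with bounds (4, 18): VIOLATION
Node 26 violates its bound: not (4 < 26 < 18).
Result: Not a valid BST


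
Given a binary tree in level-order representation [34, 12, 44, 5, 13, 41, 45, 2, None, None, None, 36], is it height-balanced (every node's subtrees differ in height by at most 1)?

Tree (level-order array): [34, 12, 44, 5, 13, 41, 45, 2, None, None, None, 36]
Definition: a tree is height-balanced if, at every node, |h(left) - h(right)| <= 1 (empty subtree has height -1).
Bottom-up per-node check:
  node 2: h_left=-1, h_right=-1, diff=0 [OK], height=0
  node 5: h_left=0, h_right=-1, diff=1 [OK], height=1
  node 13: h_left=-1, h_right=-1, diff=0 [OK], height=0
  node 12: h_left=1, h_right=0, diff=1 [OK], height=2
  node 36: h_left=-1, h_right=-1, diff=0 [OK], height=0
  node 41: h_left=0, h_right=-1, diff=1 [OK], height=1
  node 45: h_left=-1, h_right=-1, diff=0 [OK], height=0
  node 44: h_left=1, h_right=0, diff=1 [OK], height=2
  node 34: h_left=2, h_right=2, diff=0 [OK], height=3
All nodes satisfy the balance condition.
Result: Balanced


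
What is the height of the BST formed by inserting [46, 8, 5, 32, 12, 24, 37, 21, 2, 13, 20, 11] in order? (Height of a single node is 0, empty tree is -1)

Insertion order: [46, 8, 5, 32, 12, 24, 37, 21, 2, 13, 20, 11]
Tree (level-order array): [46, 8, None, 5, 32, 2, None, 12, 37, None, None, 11, 24, None, None, None, None, 21, None, 13, None, None, 20]
Compute height bottom-up (empty subtree = -1):
  height(2) = 1 + max(-1, -1) = 0
  height(5) = 1 + max(0, -1) = 1
  height(11) = 1 + max(-1, -1) = 0
  height(20) = 1 + max(-1, -1) = 0
  height(13) = 1 + max(-1, 0) = 1
  height(21) = 1 + max(1, -1) = 2
  height(24) = 1 + max(2, -1) = 3
  height(12) = 1 + max(0, 3) = 4
  height(37) = 1 + max(-1, -1) = 0
  height(32) = 1 + max(4, 0) = 5
  height(8) = 1 + max(1, 5) = 6
  height(46) = 1 + max(6, -1) = 7
Height = 7


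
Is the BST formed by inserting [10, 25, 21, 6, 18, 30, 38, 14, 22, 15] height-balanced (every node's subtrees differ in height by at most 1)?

Tree (level-order array): [10, 6, 25, None, None, 21, 30, 18, 22, None, 38, 14, None, None, None, None, None, None, 15]
Definition: a tree is height-balanced if, at every node, |h(left) - h(right)| <= 1 (empty subtree has height -1).
Bottom-up per-node check:
  node 6: h_left=-1, h_right=-1, diff=0 [OK], height=0
  node 15: h_left=-1, h_right=-1, diff=0 [OK], height=0
  node 14: h_left=-1, h_right=0, diff=1 [OK], height=1
  node 18: h_left=1, h_right=-1, diff=2 [FAIL (|1--1|=2 > 1)], height=2
  node 22: h_left=-1, h_right=-1, diff=0 [OK], height=0
  node 21: h_left=2, h_right=0, diff=2 [FAIL (|2-0|=2 > 1)], height=3
  node 38: h_left=-1, h_right=-1, diff=0 [OK], height=0
  node 30: h_left=-1, h_right=0, diff=1 [OK], height=1
  node 25: h_left=3, h_right=1, diff=2 [FAIL (|3-1|=2 > 1)], height=4
  node 10: h_left=0, h_right=4, diff=4 [FAIL (|0-4|=4 > 1)], height=5
Node 18 violates the condition: |1 - -1| = 2 > 1.
Result: Not balanced


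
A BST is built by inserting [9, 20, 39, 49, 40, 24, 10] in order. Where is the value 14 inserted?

Starting tree (level order): [9, None, 20, 10, 39, None, None, 24, 49, None, None, 40]
Insertion path: 9 -> 20 -> 10
Result: insert 14 as right child of 10
Final tree (level order): [9, None, 20, 10, 39, None, 14, 24, 49, None, None, None, None, 40]


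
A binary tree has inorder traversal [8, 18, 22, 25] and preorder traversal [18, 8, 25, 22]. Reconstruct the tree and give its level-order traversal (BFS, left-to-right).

Inorder:  [8, 18, 22, 25]
Preorder: [18, 8, 25, 22]
Algorithm: preorder visits root first, so consume preorder in order;
for each root, split the current inorder slice at that value into
left-subtree inorder and right-subtree inorder, then recurse.
Recursive splits:
  root=18; inorder splits into left=[8], right=[22, 25]
  root=8; inorder splits into left=[], right=[]
  root=25; inorder splits into left=[22], right=[]
  root=22; inorder splits into left=[], right=[]
Reconstructed level-order: [18, 8, 25, 22]


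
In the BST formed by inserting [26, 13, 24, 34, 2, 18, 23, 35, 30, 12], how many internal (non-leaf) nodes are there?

Tree built from: [26, 13, 24, 34, 2, 18, 23, 35, 30, 12]
Tree (level-order array): [26, 13, 34, 2, 24, 30, 35, None, 12, 18, None, None, None, None, None, None, None, None, 23]
Rule: An internal node has at least one child.
Per-node child counts:
  node 26: 2 child(ren)
  node 13: 2 child(ren)
  node 2: 1 child(ren)
  node 12: 0 child(ren)
  node 24: 1 child(ren)
  node 18: 1 child(ren)
  node 23: 0 child(ren)
  node 34: 2 child(ren)
  node 30: 0 child(ren)
  node 35: 0 child(ren)
Matching nodes: [26, 13, 2, 24, 18, 34]
Count of internal (non-leaf) nodes: 6


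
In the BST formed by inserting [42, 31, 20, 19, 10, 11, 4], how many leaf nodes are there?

Tree built from: [42, 31, 20, 19, 10, 11, 4]
Tree (level-order array): [42, 31, None, 20, None, 19, None, 10, None, 4, 11]
Rule: A leaf has 0 children.
Per-node child counts:
  node 42: 1 child(ren)
  node 31: 1 child(ren)
  node 20: 1 child(ren)
  node 19: 1 child(ren)
  node 10: 2 child(ren)
  node 4: 0 child(ren)
  node 11: 0 child(ren)
Matching nodes: [4, 11]
Count of leaf nodes: 2


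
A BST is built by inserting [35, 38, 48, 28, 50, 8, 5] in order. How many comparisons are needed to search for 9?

Search path for 9: 35 -> 28 -> 8
Found: False
Comparisons: 3


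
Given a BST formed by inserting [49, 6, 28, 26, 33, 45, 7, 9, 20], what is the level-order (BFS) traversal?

Tree insertion order: [49, 6, 28, 26, 33, 45, 7, 9, 20]
Tree (level-order array): [49, 6, None, None, 28, 26, 33, 7, None, None, 45, None, 9, None, None, None, 20]
BFS from the root, enqueuing left then right child of each popped node:
  queue [49] -> pop 49, enqueue [6], visited so far: [49]
  queue [6] -> pop 6, enqueue [28], visited so far: [49, 6]
  queue [28] -> pop 28, enqueue [26, 33], visited so far: [49, 6, 28]
  queue [26, 33] -> pop 26, enqueue [7], visited so far: [49, 6, 28, 26]
  queue [33, 7] -> pop 33, enqueue [45], visited so far: [49, 6, 28, 26, 33]
  queue [7, 45] -> pop 7, enqueue [9], visited so far: [49, 6, 28, 26, 33, 7]
  queue [45, 9] -> pop 45, enqueue [none], visited so far: [49, 6, 28, 26, 33, 7, 45]
  queue [9] -> pop 9, enqueue [20], visited so far: [49, 6, 28, 26, 33, 7, 45, 9]
  queue [20] -> pop 20, enqueue [none], visited so far: [49, 6, 28, 26, 33, 7, 45, 9, 20]
Result: [49, 6, 28, 26, 33, 7, 45, 9, 20]


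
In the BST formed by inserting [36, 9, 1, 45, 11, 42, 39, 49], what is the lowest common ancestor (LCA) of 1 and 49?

Tree insertion order: [36, 9, 1, 45, 11, 42, 39, 49]
Tree (level-order array): [36, 9, 45, 1, 11, 42, 49, None, None, None, None, 39]
In a BST, the LCA of p=1, q=49 is the first node v on the
root-to-leaf path with p <= v <= q (go left if both < v, right if both > v).
Walk from root:
  at 36: 1 <= 36 <= 49, this is the LCA
LCA = 36


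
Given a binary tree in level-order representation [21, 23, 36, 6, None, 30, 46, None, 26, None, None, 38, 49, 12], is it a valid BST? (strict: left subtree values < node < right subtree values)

Level-order array: [21, 23, 36, 6, None, 30, 46, None, 26, None, None, 38, 49, 12]
Validate using subtree bounds (lo, hi): at each node, require lo < value < hi,
then recurse left with hi=value and right with lo=value.
Preorder trace (stopping at first violation):
  at node 21 with bounds (-inf, +inf): OK
  at node 23 with bounds (-inf, 21): VIOLATION
Node 23 violates its bound: not (-inf < 23 < 21).
Result: Not a valid BST


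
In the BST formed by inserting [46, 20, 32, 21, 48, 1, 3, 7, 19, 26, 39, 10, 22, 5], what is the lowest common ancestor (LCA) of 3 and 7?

Tree insertion order: [46, 20, 32, 21, 48, 1, 3, 7, 19, 26, 39, 10, 22, 5]
Tree (level-order array): [46, 20, 48, 1, 32, None, None, None, 3, 21, 39, None, 7, None, 26, None, None, 5, 19, 22, None, None, None, 10]
In a BST, the LCA of p=3, q=7 is the first node v on the
root-to-leaf path with p <= v <= q (go left if both < v, right if both > v).
Walk from root:
  at 46: both 3 and 7 < 46, go left
  at 20: both 3 and 7 < 20, go left
  at 1: both 3 and 7 > 1, go right
  at 3: 3 <= 3 <= 7, this is the LCA
LCA = 3


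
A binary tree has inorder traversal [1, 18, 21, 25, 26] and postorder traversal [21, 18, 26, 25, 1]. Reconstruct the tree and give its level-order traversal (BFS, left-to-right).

Inorder:   [1, 18, 21, 25, 26]
Postorder: [21, 18, 26, 25, 1]
Algorithm: postorder visits root last, so walk postorder right-to-left;
each value is the root of the current inorder slice — split it at that
value, recurse on the right subtree first, then the left.
Recursive splits:
  root=1; inorder splits into left=[], right=[18, 21, 25, 26]
  root=25; inorder splits into left=[18, 21], right=[26]
  root=26; inorder splits into left=[], right=[]
  root=18; inorder splits into left=[], right=[21]
  root=21; inorder splits into left=[], right=[]
Reconstructed level-order: [1, 25, 18, 26, 21]


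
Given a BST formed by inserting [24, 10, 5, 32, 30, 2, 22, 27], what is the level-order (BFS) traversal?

Tree insertion order: [24, 10, 5, 32, 30, 2, 22, 27]
Tree (level-order array): [24, 10, 32, 5, 22, 30, None, 2, None, None, None, 27]
BFS from the root, enqueuing left then right child of each popped node:
  queue [24] -> pop 24, enqueue [10, 32], visited so far: [24]
  queue [10, 32] -> pop 10, enqueue [5, 22], visited so far: [24, 10]
  queue [32, 5, 22] -> pop 32, enqueue [30], visited so far: [24, 10, 32]
  queue [5, 22, 30] -> pop 5, enqueue [2], visited so far: [24, 10, 32, 5]
  queue [22, 30, 2] -> pop 22, enqueue [none], visited so far: [24, 10, 32, 5, 22]
  queue [30, 2] -> pop 30, enqueue [27], visited so far: [24, 10, 32, 5, 22, 30]
  queue [2, 27] -> pop 2, enqueue [none], visited so far: [24, 10, 32, 5, 22, 30, 2]
  queue [27] -> pop 27, enqueue [none], visited so far: [24, 10, 32, 5, 22, 30, 2, 27]
Result: [24, 10, 32, 5, 22, 30, 2, 27]


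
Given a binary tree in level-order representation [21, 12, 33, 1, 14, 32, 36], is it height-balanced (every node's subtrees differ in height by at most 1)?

Tree (level-order array): [21, 12, 33, 1, 14, 32, 36]
Definition: a tree is height-balanced if, at every node, |h(left) - h(right)| <= 1 (empty subtree has height -1).
Bottom-up per-node check:
  node 1: h_left=-1, h_right=-1, diff=0 [OK], height=0
  node 14: h_left=-1, h_right=-1, diff=0 [OK], height=0
  node 12: h_left=0, h_right=0, diff=0 [OK], height=1
  node 32: h_left=-1, h_right=-1, diff=0 [OK], height=0
  node 36: h_left=-1, h_right=-1, diff=0 [OK], height=0
  node 33: h_left=0, h_right=0, diff=0 [OK], height=1
  node 21: h_left=1, h_right=1, diff=0 [OK], height=2
All nodes satisfy the balance condition.
Result: Balanced


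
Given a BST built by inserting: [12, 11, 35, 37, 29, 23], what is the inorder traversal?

Tree insertion order: [12, 11, 35, 37, 29, 23]
Tree (level-order array): [12, 11, 35, None, None, 29, 37, 23]
Inorder traversal: [11, 12, 23, 29, 35, 37]


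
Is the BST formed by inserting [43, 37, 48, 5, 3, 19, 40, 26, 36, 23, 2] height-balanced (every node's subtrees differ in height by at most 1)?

Tree (level-order array): [43, 37, 48, 5, 40, None, None, 3, 19, None, None, 2, None, None, 26, None, None, 23, 36]
Definition: a tree is height-balanced if, at every node, |h(left) - h(right)| <= 1 (empty subtree has height -1).
Bottom-up per-node check:
  node 2: h_left=-1, h_right=-1, diff=0 [OK], height=0
  node 3: h_left=0, h_right=-1, diff=1 [OK], height=1
  node 23: h_left=-1, h_right=-1, diff=0 [OK], height=0
  node 36: h_left=-1, h_right=-1, diff=0 [OK], height=0
  node 26: h_left=0, h_right=0, diff=0 [OK], height=1
  node 19: h_left=-1, h_right=1, diff=2 [FAIL (|-1-1|=2 > 1)], height=2
  node 5: h_left=1, h_right=2, diff=1 [OK], height=3
  node 40: h_left=-1, h_right=-1, diff=0 [OK], height=0
  node 37: h_left=3, h_right=0, diff=3 [FAIL (|3-0|=3 > 1)], height=4
  node 48: h_left=-1, h_right=-1, diff=0 [OK], height=0
  node 43: h_left=4, h_right=0, diff=4 [FAIL (|4-0|=4 > 1)], height=5
Node 19 violates the condition: |-1 - 1| = 2 > 1.
Result: Not balanced


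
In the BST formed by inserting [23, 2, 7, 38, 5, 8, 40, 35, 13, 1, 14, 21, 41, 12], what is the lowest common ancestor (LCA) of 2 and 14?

Tree insertion order: [23, 2, 7, 38, 5, 8, 40, 35, 13, 1, 14, 21, 41, 12]
Tree (level-order array): [23, 2, 38, 1, 7, 35, 40, None, None, 5, 8, None, None, None, 41, None, None, None, 13, None, None, 12, 14, None, None, None, 21]
In a BST, the LCA of p=2, q=14 is the first node v on the
root-to-leaf path with p <= v <= q (go left if both < v, right if both > v).
Walk from root:
  at 23: both 2 and 14 < 23, go left
  at 2: 2 <= 2 <= 14, this is the LCA
LCA = 2


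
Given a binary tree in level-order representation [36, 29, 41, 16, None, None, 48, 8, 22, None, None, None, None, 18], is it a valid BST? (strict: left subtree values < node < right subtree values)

Level-order array: [36, 29, 41, 16, None, None, 48, 8, 22, None, None, None, None, 18]
Validate using subtree bounds (lo, hi): at each node, require lo < value < hi,
then recurse left with hi=value and right with lo=value.
Preorder trace (stopping at first violation):
  at node 36 with bounds (-inf, +inf): OK
  at node 29 with bounds (-inf, 36): OK
  at node 16 with bounds (-inf, 29): OK
  at node 8 with bounds (-inf, 16): OK
  at node 22 with bounds (16, 29): OK
  at node 18 with bounds (16, 22): OK
  at node 41 with bounds (36, +inf): OK
  at node 48 with bounds (41, +inf): OK
No violation found at any node.
Result: Valid BST


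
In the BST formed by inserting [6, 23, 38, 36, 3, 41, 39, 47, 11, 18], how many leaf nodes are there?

Tree built from: [6, 23, 38, 36, 3, 41, 39, 47, 11, 18]
Tree (level-order array): [6, 3, 23, None, None, 11, 38, None, 18, 36, 41, None, None, None, None, 39, 47]
Rule: A leaf has 0 children.
Per-node child counts:
  node 6: 2 child(ren)
  node 3: 0 child(ren)
  node 23: 2 child(ren)
  node 11: 1 child(ren)
  node 18: 0 child(ren)
  node 38: 2 child(ren)
  node 36: 0 child(ren)
  node 41: 2 child(ren)
  node 39: 0 child(ren)
  node 47: 0 child(ren)
Matching nodes: [3, 18, 36, 39, 47]
Count of leaf nodes: 5


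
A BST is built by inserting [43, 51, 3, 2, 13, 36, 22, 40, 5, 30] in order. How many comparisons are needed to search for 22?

Search path for 22: 43 -> 3 -> 13 -> 36 -> 22
Found: True
Comparisons: 5


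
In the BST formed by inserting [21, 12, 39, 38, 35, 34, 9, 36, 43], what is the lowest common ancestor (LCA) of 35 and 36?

Tree insertion order: [21, 12, 39, 38, 35, 34, 9, 36, 43]
Tree (level-order array): [21, 12, 39, 9, None, 38, 43, None, None, 35, None, None, None, 34, 36]
In a BST, the LCA of p=35, q=36 is the first node v on the
root-to-leaf path with p <= v <= q (go left if both < v, right if both > v).
Walk from root:
  at 21: both 35 and 36 > 21, go right
  at 39: both 35 and 36 < 39, go left
  at 38: both 35 and 36 < 38, go left
  at 35: 35 <= 35 <= 36, this is the LCA
LCA = 35


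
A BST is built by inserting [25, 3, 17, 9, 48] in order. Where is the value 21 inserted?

Starting tree (level order): [25, 3, 48, None, 17, None, None, 9]
Insertion path: 25 -> 3 -> 17
Result: insert 21 as right child of 17
Final tree (level order): [25, 3, 48, None, 17, None, None, 9, 21]


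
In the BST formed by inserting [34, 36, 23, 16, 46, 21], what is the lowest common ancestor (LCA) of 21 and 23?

Tree insertion order: [34, 36, 23, 16, 46, 21]
Tree (level-order array): [34, 23, 36, 16, None, None, 46, None, 21]
In a BST, the LCA of p=21, q=23 is the first node v on the
root-to-leaf path with p <= v <= q (go left if both < v, right if both > v).
Walk from root:
  at 34: both 21 and 23 < 34, go left
  at 23: 21 <= 23 <= 23, this is the LCA
LCA = 23


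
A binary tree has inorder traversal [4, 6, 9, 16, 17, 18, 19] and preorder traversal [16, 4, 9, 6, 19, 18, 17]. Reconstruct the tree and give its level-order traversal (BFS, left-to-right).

Inorder:  [4, 6, 9, 16, 17, 18, 19]
Preorder: [16, 4, 9, 6, 19, 18, 17]
Algorithm: preorder visits root first, so consume preorder in order;
for each root, split the current inorder slice at that value into
left-subtree inorder and right-subtree inorder, then recurse.
Recursive splits:
  root=16; inorder splits into left=[4, 6, 9], right=[17, 18, 19]
  root=4; inorder splits into left=[], right=[6, 9]
  root=9; inorder splits into left=[6], right=[]
  root=6; inorder splits into left=[], right=[]
  root=19; inorder splits into left=[17, 18], right=[]
  root=18; inorder splits into left=[17], right=[]
  root=17; inorder splits into left=[], right=[]
Reconstructed level-order: [16, 4, 19, 9, 18, 6, 17]


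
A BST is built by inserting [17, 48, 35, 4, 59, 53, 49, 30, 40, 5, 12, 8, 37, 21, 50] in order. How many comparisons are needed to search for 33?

Search path for 33: 17 -> 48 -> 35 -> 30
Found: False
Comparisons: 4


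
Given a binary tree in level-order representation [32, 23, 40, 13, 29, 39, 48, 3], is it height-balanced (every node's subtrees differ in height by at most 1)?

Tree (level-order array): [32, 23, 40, 13, 29, 39, 48, 3]
Definition: a tree is height-balanced if, at every node, |h(left) - h(right)| <= 1 (empty subtree has height -1).
Bottom-up per-node check:
  node 3: h_left=-1, h_right=-1, diff=0 [OK], height=0
  node 13: h_left=0, h_right=-1, diff=1 [OK], height=1
  node 29: h_left=-1, h_right=-1, diff=0 [OK], height=0
  node 23: h_left=1, h_right=0, diff=1 [OK], height=2
  node 39: h_left=-1, h_right=-1, diff=0 [OK], height=0
  node 48: h_left=-1, h_right=-1, diff=0 [OK], height=0
  node 40: h_left=0, h_right=0, diff=0 [OK], height=1
  node 32: h_left=2, h_right=1, diff=1 [OK], height=3
All nodes satisfy the balance condition.
Result: Balanced


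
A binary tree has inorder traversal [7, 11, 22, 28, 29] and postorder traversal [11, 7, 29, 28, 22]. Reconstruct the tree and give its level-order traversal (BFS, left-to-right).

Inorder:   [7, 11, 22, 28, 29]
Postorder: [11, 7, 29, 28, 22]
Algorithm: postorder visits root last, so walk postorder right-to-left;
each value is the root of the current inorder slice — split it at that
value, recurse on the right subtree first, then the left.
Recursive splits:
  root=22; inorder splits into left=[7, 11], right=[28, 29]
  root=28; inorder splits into left=[], right=[29]
  root=29; inorder splits into left=[], right=[]
  root=7; inorder splits into left=[], right=[11]
  root=11; inorder splits into left=[], right=[]
Reconstructed level-order: [22, 7, 28, 11, 29]


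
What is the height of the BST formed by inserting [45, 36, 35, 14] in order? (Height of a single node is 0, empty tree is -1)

Insertion order: [45, 36, 35, 14]
Tree (level-order array): [45, 36, None, 35, None, 14]
Compute height bottom-up (empty subtree = -1):
  height(14) = 1 + max(-1, -1) = 0
  height(35) = 1 + max(0, -1) = 1
  height(36) = 1 + max(1, -1) = 2
  height(45) = 1 + max(2, -1) = 3
Height = 3


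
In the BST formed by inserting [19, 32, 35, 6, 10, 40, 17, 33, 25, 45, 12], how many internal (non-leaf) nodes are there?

Tree built from: [19, 32, 35, 6, 10, 40, 17, 33, 25, 45, 12]
Tree (level-order array): [19, 6, 32, None, 10, 25, 35, None, 17, None, None, 33, 40, 12, None, None, None, None, 45]
Rule: An internal node has at least one child.
Per-node child counts:
  node 19: 2 child(ren)
  node 6: 1 child(ren)
  node 10: 1 child(ren)
  node 17: 1 child(ren)
  node 12: 0 child(ren)
  node 32: 2 child(ren)
  node 25: 0 child(ren)
  node 35: 2 child(ren)
  node 33: 0 child(ren)
  node 40: 1 child(ren)
  node 45: 0 child(ren)
Matching nodes: [19, 6, 10, 17, 32, 35, 40]
Count of internal (non-leaf) nodes: 7


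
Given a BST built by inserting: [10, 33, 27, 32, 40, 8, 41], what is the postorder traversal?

Tree insertion order: [10, 33, 27, 32, 40, 8, 41]
Tree (level-order array): [10, 8, 33, None, None, 27, 40, None, 32, None, 41]
Postorder traversal: [8, 32, 27, 41, 40, 33, 10]


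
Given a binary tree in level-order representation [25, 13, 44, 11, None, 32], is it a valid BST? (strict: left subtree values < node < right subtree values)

Level-order array: [25, 13, 44, 11, None, 32]
Validate using subtree bounds (lo, hi): at each node, require lo < value < hi,
then recurse left with hi=value and right with lo=value.
Preorder trace (stopping at first violation):
  at node 25 with bounds (-inf, +inf): OK
  at node 13 with bounds (-inf, 25): OK
  at node 11 with bounds (-inf, 13): OK
  at node 44 with bounds (25, +inf): OK
  at node 32 with bounds (25, 44): OK
No violation found at any node.
Result: Valid BST


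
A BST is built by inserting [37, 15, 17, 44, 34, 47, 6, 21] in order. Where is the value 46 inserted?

Starting tree (level order): [37, 15, 44, 6, 17, None, 47, None, None, None, 34, None, None, 21]
Insertion path: 37 -> 44 -> 47
Result: insert 46 as left child of 47
Final tree (level order): [37, 15, 44, 6, 17, None, 47, None, None, None, 34, 46, None, 21]


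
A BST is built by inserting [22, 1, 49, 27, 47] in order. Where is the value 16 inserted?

Starting tree (level order): [22, 1, 49, None, None, 27, None, None, 47]
Insertion path: 22 -> 1
Result: insert 16 as right child of 1
Final tree (level order): [22, 1, 49, None, 16, 27, None, None, None, None, 47]


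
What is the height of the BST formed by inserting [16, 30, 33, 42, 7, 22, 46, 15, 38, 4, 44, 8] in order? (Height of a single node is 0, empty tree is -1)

Insertion order: [16, 30, 33, 42, 7, 22, 46, 15, 38, 4, 44, 8]
Tree (level-order array): [16, 7, 30, 4, 15, 22, 33, None, None, 8, None, None, None, None, 42, None, None, 38, 46, None, None, 44]
Compute height bottom-up (empty subtree = -1):
  height(4) = 1 + max(-1, -1) = 0
  height(8) = 1 + max(-1, -1) = 0
  height(15) = 1 + max(0, -1) = 1
  height(7) = 1 + max(0, 1) = 2
  height(22) = 1 + max(-1, -1) = 0
  height(38) = 1 + max(-1, -1) = 0
  height(44) = 1 + max(-1, -1) = 0
  height(46) = 1 + max(0, -1) = 1
  height(42) = 1 + max(0, 1) = 2
  height(33) = 1 + max(-1, 2) = 3
  height(30) = 1 + max(0, 3) = 4
  height(16) = 1 + max(2, 4) = 5
Height = 5


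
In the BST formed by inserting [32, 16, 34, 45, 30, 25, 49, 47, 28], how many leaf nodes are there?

Tree built from: [32, 16, 34, 45, 30, 25, 49, 47, 28]
Tree (level-order array): [32, 16, 34, None, 30, None, 45, 25, None, None, 49, None, 28, 47]
Rule: A leaf has 0 children.
Per-node child counts:
  node 32: 2 child(ren)
  node 16: 1 child(ren)
  node 30: 1 child(ren)
  node 25: 1 child(ren)
  node 28: 0 child(ren)
  node 34: 1 child(ren)
  node 45: 1 child(ren)
  node 49: 1 child(ren)
  node 47: 0 child(ren)
Matching nodes: [28, 47]
Count of leaf nodes: 2


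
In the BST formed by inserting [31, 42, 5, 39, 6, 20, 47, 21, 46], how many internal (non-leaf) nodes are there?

Tree built from: [31, 42, 5, 39, 6, 20, 47, 21, 46]
Tree (level-order array): [31, 5, 42, None, 6, 39, 47, None, 20, None, None, 46, None, None, 21]
Rule: An internal node has at least one child.
Per-node child counts:
  node 31: 2 child(ren)
  node 5: 1 child(ren)
  node 6: 1 child(ren)
  node 20: 1 child(ren)
  node 21: 0 child(ren)
  node 42: 2 child(ren)
  node 39: 0 child(ren)
  node 47: 1 child(ren)
  node 46: 0 child(ren)
Matching nodes: [31, 5, 6, 20, 42, 47]
Count of internal (non-leaf) nodes: 6


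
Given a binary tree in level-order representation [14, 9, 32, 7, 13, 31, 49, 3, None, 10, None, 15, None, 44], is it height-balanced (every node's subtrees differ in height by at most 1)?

Tree (level-order array): [14, 9, 32, 7, 13, 31, 49, 3, None, 10, None, 15, None, 44]
Definition: a tree is height-balanced if, at every node, |h(left) - h(right)| <= 1 (empty subtree has height -1).
Bottom-up per-node check:
  node 3: h_left=-1, h_right=-1, diff=0 [OK], height=0
  node 7: h_left=0, h_right=-1, diff=1 [OK], height=1
  node 10: h_left=-1, h_right=-1, diff=0 [OK], height=0
  node 13: h_left=0, h_right=-1, diff=1 [OK], height=1
  node 9: h_left=1, h_right=1, diff=0 [OK], height=2
  node 15: h_left=-1, h_right=-1, diff=0 [OK], height=0
  node 31: h_left=0, h_right=-1, diff=1 [OK], height=1
  node 44: h_left=-1, h_right=-1, diff=0 [OK], height=0
  node 49: h_left=0, h_right=-1, diff=1 [OK], height=1
  node 32: h_left=1, h_right=1, diff=0 [OK], height=2
  node 14: h_left=2, h_right=2, diff=0 [OK], height=3
All nodes satisfy the balance condition.
Result: Balanced


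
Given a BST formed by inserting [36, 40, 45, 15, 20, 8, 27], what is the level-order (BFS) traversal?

Tree insertion order: [36, 40, 45, 15, 20, 8, 27]
Tree (level-order array): [36, 15, 40, 8, 20, None, 45, None, None, None, 27]
BFS from the root, enqueuing left then right child of each popped node:
  queue [36] -> pop 36, enqueue [15, 40], visited so far: [36]
  queue [15, 40] -> pop 15, enqueue [8, 20], visited so far: [36, 15]
  queue [40, 8, 20] -> pop 40, enqueue [45], visited so far: [36, 15, 40]
  queue [8, 20, 45] -> pop 8, enqueue [none], visited so far: [36, 15, 40, 8]
  queue [20, 45] -> pop 20, enqueue [27], visited so far: [36, 15, 40, 8, 20]
  queue [45, 27] -> pop 45, enqueue [none], visited so far: [36, 15, 40, 8, 20, 45]
  queue [27] -> pop 27, enqueue [none], visited so far: [36, 15, 40, 8, 20, 45, 27]
Result: [36, 15, 40, 8, 20, 45, 27]


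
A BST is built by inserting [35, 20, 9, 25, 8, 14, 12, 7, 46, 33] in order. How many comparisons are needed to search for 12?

Search path for 12: 35 -> 20 -> 9 -> 14 -> 12
Found: True
Comparisons: 5


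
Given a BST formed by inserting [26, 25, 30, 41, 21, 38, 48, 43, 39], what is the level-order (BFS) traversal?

Tree insertion order: [26, 25, 30, 41, 21, 38, 48, 43, 39]
Tree (level-order array): [26, 25, 30, 21, None, None, 41, None, None, 38, 48, None, 39, 43]
BFS from the root, enqueuing left then right child of each popped node:
  queue [26] -> pop 26, enqueue [25, 30], visited so far: [26]
  queue [25, 30] -> pop 25, enqueue [21], visited so far: [26, 25]
  queue [30, 21] -> pop 30, enqueue [41], visited so far: [26, 25, 30]
  queue [21, 41] -> pop 21, enqueue [none], visited so far: [26, 25, 30, 21]
  queue [41] -> pop 41, enqueue [38, 48], visited so far: [26, 25, 30, 21, 41]
  queue [38, 48] -> pop 38, enqueue [39], visited so far: [26, 25, 30, 21, 41, 38]
  queue [48, 39] -> pop 48, enqueue [43], visited so far: [26, 25, 30, 21, 41, 38, 48]
  queue [39, 43] -> pop 39, enqueue [none], visited so far: [26, 25, 30, 21, 41, 38, 48, 39]
  queue [43] -> pop 43, enqueue [none], visited so far: [26, 25, 30, 21, 41, 38, 48, 39, 43]
Result: [26, 25, 30, 21, 41, 38, 48, 39, 43]


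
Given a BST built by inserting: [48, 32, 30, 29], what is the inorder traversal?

Tree insertion order: [48, 32, 30, 29]
Tree (level-order array): [48, 32, None, 30, None, 29]
Inorder traversal: [29, 30, 32, 48]


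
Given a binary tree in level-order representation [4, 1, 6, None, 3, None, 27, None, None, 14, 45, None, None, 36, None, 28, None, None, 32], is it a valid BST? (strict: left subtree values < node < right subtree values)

Level-order array: [4, 1, 6, None, 3, None, 27, None, None, 14, 45, None, None, 36, None, 28, None, None, 32]
Validate using subtree bounds (lo, hi): at each node, require lo < value < hi,
then recurse left with hi=value and right with lo=value.
Preorder trace (stopping at first violation):
  at node 4 with bounds (-inf, +inf): OK
  at node 1 with bounds (-inf, 4): OK
  at node 3 with bounds (1, 4): OK
  at node 6 with bounds (4, +inf): OK
  at node 27 with bounds (6, +inf): OK
  at node 14 with bounds (6, 27): OK
  at node 45 with bounds (27, +inf): OK
  at node 36 with bounds (27, 45): OK
  at node 28 with bounds (27, 36): OK
  at node 32 with bounds (28, 36): OK
No violation found at any node.
Result: Valid BST
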